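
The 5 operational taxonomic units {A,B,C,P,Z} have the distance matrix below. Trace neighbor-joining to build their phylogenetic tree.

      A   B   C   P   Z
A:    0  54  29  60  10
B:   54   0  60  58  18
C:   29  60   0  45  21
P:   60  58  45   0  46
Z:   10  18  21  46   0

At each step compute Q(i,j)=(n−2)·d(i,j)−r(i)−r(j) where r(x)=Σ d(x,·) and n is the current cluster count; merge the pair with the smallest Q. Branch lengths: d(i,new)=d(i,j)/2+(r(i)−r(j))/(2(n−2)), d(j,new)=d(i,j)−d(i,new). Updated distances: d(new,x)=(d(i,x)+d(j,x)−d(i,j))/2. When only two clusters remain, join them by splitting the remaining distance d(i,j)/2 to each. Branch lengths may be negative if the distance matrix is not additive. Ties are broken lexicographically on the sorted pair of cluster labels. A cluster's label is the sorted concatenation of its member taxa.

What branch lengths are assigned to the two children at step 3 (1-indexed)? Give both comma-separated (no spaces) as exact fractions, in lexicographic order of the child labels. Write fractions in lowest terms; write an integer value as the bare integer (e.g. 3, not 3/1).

1. join B+Z (d=18, Q=-231) ⇒ BZ; edges |B|=149/6, |Z|=-41/6
  updated: d(A,BZ)=23, d(BZ,C)=63/2, d(BZ,P)=43
2. join A+BZ (d=23, Q=-327/2) ⇒ ABZ; edges |A|=121/8, |BZ|=63/8
  updated: d(ABZ,C)=75/4, d(ABZ,P)=40
3. join ABZ+C (d=75/4, Q=-415/4) ⇒ ABCZ; edges |ABZ|=55/8, |C|=95/8
  updated: d(ABCZ,P)=265/8
4. join ABCZ+P (d=265/8) ⇒ ABCPZ; edges |ABCZ|=265/16, |P|=265/16
final tree: (((A:121/8,(B:149/6,Z:-41/6):63/8):55/8,C:95/8):265/16,P:265/16)
total length: 743/8

55/8,95/8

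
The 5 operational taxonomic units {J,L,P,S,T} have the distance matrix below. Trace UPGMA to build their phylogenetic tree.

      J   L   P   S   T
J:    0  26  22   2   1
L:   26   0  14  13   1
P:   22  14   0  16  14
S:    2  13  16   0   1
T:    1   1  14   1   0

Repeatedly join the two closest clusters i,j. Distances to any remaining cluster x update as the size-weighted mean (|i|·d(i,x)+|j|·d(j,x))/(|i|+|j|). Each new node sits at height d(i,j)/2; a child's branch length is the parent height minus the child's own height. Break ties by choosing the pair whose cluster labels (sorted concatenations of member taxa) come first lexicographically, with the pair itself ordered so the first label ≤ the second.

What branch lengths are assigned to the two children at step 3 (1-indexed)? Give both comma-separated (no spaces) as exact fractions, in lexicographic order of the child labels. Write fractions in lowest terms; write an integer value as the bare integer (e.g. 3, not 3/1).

71/12,20/3

iteration 1: select J,T (d=1); attach at lengths (1/2, 1/2); label the merged cluster JT
  updated: d(JT,L)=27/2, d(JT,P)=18, d(JT,S)=3/2
iteration 2: select JT,S (d=3/2); attach at lengths (1/4, 3/4); label the merged cluster JST
  updated: d(JST,L)=40/3, d(JST,P)=52/3
iteration 3: select JST,L (d=40/3); attach at lengths (71/12, 20/3); label the merged cluster JLST
  updated: d(JLST,P)=33/2
iteration 4: select JLST,P (d=33/2); attach at lengths (19/12, 33/4); label the merged cluster JLPST
final tree: ((((J:1/2,T:1/2):1/4,S:3/4):71/12,L:20/3):19/12,P:33/4)
total length: 293/12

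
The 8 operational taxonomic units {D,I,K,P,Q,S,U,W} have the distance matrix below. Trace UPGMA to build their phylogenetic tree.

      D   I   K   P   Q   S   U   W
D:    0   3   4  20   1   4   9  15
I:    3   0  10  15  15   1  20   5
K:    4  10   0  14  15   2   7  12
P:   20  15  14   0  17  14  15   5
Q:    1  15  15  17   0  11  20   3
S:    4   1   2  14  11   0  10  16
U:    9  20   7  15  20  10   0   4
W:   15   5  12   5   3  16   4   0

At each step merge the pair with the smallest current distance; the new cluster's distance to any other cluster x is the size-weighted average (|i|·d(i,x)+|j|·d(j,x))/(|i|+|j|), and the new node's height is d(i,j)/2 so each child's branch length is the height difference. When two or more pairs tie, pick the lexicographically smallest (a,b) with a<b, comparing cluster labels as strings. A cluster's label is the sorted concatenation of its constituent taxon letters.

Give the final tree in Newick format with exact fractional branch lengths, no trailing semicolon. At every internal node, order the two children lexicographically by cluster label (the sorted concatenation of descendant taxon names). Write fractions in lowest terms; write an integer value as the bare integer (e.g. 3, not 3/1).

iteration 1: select D,Q (d=1); attach at lengths (1/2, 1/2); label the merged cluster DQ
  updated: d(DQ,I)=9, d(DQ,K)=19/2, d(DQ,P)=37/2, d(DQ,S)=15/2, d(DQ,U)=29/2, d(DQ,W)=9
iteration 2: select I,S (d=1); attach at lengths (1/2, 1/2); label the merged cluster IS
  updated: d(DQ,IS)=33/4, d(IS,K)=6, d(IS,P)=29/2, d(IS,U)=15, d(IS,W)=21/2
iteration 3: select U,W (d=4); attach at lengths (2, 2); label the merged cluster UW
  updated: d(DQ,UW)=47/4, d(IS,UW)=51/4, d(K,UW)=19/2, d(P,UW)=10
iteration 4: select IS,K (d=6); attach at lengths (5/2, 3); label the merged cluster IKS
  updated: d(DQ,IKS)=26/3, d(IKS,P)=43/3, d(IKS,UW)=35/3
iteration 5: select DQ,IKS (d=26/3); attach at lengths (23/6, 4/3); label the merged cluster DIKQS
  updated: d(DIKQS,P)=16, d(DIKQS,UW)=117/10
iteration 6: select P,UW (d=10); attach at lengths (5, 3); label the merged cluster PUW
  updated: d(DIKQS,PUW)=197/15
iteration 7: select DIKQS,PUW (d=197/15); attach at lengths (67/30, 47/30); label the merged cluster DIKPQSUW
final tree: (((D:1/2,Q:1/2):23/6,((I:1/2,S:1/2):5/2,K:3):4/3):67/30,(P:5,(U:2,W:2):3):47/30)
total length: 427/15

(((D:1/2,Q:1/2):23/6,((I:1/2,S:1/2):5/2,K:3):4/3):67/30,(P:5,(U:2,W:2):3):47/30)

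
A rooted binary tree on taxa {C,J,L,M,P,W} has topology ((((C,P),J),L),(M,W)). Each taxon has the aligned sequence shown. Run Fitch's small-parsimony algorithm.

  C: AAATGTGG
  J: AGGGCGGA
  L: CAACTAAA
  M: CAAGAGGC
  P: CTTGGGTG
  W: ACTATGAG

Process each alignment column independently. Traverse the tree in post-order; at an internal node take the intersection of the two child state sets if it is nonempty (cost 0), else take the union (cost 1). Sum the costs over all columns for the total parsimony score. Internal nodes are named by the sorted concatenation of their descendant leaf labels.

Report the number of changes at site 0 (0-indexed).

3

CP@0: {A} ∪ {C} = {A,C} (union, +1)
CJP@0: {A,C} ∩ {A} = {A} (intersection, +0)
CJLP@0: {A} ∪ {C} = {A,C} (union, +1)
MW@0: {C} ∪ {A} = {A,C} (union, +1)
CJLMPW@0: {A,C} ∩ {A,C} = {A,C} (intersection, +0)
CP@1: {A} ∪ {T} = {A,T} (union, +1)
CJP@1: {A,T} ∪ {G} = {A,G,T} (union, +1)
CJLP@1: {A,G,T} ∩ {A} = {A} (intersection, +0)
MW@1: {A} ∪ {C} = {A,C} (union, +1)
CJLMPW@1: {A} ∩ {A,C} = {A} (intersection, +0)
CP@2: {A} ∪ {T} = {A,T} (union, +1)
CJP@2: {A,T} ∪ {G} = {A,G,T} (union, +1)
CJLP@2: {A,G,T} ∩ {A} = {A} (intersection, +0)
MW@2: {A} ∪ {T} = {A,T} (union, +1)
CJLMPW@2: {A} ∩ {A,T} = {A} (intersection, +0)
CP@3: {T} ∪ {G} = {G,T} (union, +1)
CJP@3: {G,T} ∩ {G} = {G} (intersection, +0)
CJLP@3: {G} ∪ {C} = {C,G} (union, +1)
MW@3: {G} ∪ {A} = {A,G} (union, +1)
CJLMPW@3: {C,G} ∩ {A,G} = {G} (intersection, +0)
CP@4: {G} ∩ {G} = {G} (intersection, +0)
CJP@4: {G} ∪ {C} = {C,G} (union, +1)
CJLP@4: {C,G} ∪ {T} = {C,G,T} (union, +1)
MW@4: {A} ∪ {T} = {A,T} (union, +1)
CJLMPW@4: {C,G,T} ∩ {A,T} = {T} (intersection, +0)
CP@5: {T} ∪ {G} = {G,T} (union, +1)
CJP@5: {G,T} ∩ {G} = {G} (intersection, +0)
CJLP@5: {G} ∪ {A} = {A,G} (union, +1)
MW@5: {G} ∩ {G} = {G} (intersection, +0)
CJLMPW@5: {A,G} ∩ {G} = {G} (intersection, +0)
CP@6: {G} ∪ {T} = {G,T} (union, +1)
CJP@6: {G,T} ∩ {G} = {G} (intersection, +0)
CJLP@6: {G} ∪ {A} = {A,G} (union, +1)
MW@6: {G} ∪ {A} = {A,G} (union, +1)
CJLMPW@6: {A,G} ∩ {A,G} = {A,G} (intersection, +0)
CP@7: {G} ∩ {G} = {G} (intersection, +0)
CJP@7: {G} ∪ {A} = {A,G} (union, +1)
CJLP@7: {A,G} ∩ {A} = {A} (intersection, +0)
MW@7: {C} ∪ {G} = {C,G} (union, +1)
CJLMPW@7: {A} ∪ {C,G} = {A,C,G} (union, +1)
per-site changes: [3, 3, 3, 3, 3, 2, 3, 3]; total = 23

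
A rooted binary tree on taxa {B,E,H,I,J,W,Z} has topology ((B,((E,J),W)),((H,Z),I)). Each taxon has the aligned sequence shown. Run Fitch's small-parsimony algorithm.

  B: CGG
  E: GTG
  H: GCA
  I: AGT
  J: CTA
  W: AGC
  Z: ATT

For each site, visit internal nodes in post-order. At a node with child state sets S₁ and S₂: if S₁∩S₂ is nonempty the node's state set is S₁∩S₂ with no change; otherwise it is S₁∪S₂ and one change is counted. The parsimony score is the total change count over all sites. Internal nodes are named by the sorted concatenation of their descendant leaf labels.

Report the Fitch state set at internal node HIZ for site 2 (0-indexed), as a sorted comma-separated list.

site 0, node EJ: E={G} ∪ J={C} → {C,G} (+1)
site 0, node EJW: EJ={C,G} ∪ W={A} → {A,C,G} (+1)
site 0, node BEJW: B={C} ∩ EJW={A,C,G} → {C} (+0)
site 0, node HZ: H={G} ∪ Z={A} → {A,G} (+1)
site 0, node HIZ: HZ={A,G} ∩ I={A} → {A} (+0)
site 0, node BEHIJWZ: BEJW={C} ∪ HIZ={A} → {A,C} (+1)
site 1, node EJ: E={T} ∩ J={T} → {T} (+0)
site 1, node EJW: EJ={T} ∪ W={G} → {G,T} (+1)
site 1, node BEJW: B={G} ∩ EJW={G,T} → {G} (+0)
site 1, node HZ: H={C} ∪ Z={T} → {C,T} (+1)
site 1, node HIZ: HZ={C,T} ∪ I={G} → {C,G,T} (+1)
site 1, node BEHIJWZ: BEJW={G} ∩ HIZ={C,G,T} → {G} (+0)
site 2, node EJ: E={G} ∪ J={A} → {A,G} (+1)
site 2, node EJW: EJ={A,G} ∪ W={C} → {A,C,G} (+1)
site 2, node BEJW: B={G} ∩ EJW={A,C,G} → {G} (+0)
site 2, node HZ: H={A} ∪ Z={T} → {A,T} (+1)
site 2, node HIZ: HZ={A,T} ∩ I={T} → {T} (+0)
site 2, node BEHIJWZ: BEJW={G} ∪ HIZ={T} → {G,T} (+1)
per-site changes: [4, 3, 4]; total = 11

T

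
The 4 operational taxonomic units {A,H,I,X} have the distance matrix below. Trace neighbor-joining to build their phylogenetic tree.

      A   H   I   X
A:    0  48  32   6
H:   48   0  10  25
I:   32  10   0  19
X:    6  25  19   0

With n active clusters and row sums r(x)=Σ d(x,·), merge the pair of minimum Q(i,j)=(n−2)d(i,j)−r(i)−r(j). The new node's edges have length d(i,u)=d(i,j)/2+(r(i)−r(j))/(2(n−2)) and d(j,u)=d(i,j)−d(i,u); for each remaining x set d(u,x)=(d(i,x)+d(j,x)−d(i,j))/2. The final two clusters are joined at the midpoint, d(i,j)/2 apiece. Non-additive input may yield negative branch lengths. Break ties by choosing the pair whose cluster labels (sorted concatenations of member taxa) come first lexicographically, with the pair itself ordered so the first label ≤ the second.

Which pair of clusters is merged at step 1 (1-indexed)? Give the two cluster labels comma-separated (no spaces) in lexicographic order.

1. join A+X (d=6, Q=-124) ⇒ AX; edges |A|=12, |X|=-6
  updated: d(AX,H)=67/2, d(AX,I)=45/2
2. join AX+H (d=67/2, Q=-66) ⇒ AHX; edges |AX|=23, |H|=21/2
  updated: d(AHX,I)=-1/2
3. join AHX+I (d=-1/2) ⇒ AHIX; edges |AHX|=-1/4, |I|=-1/4
final tree: (((A:12,X:-6):23,H:21/2):-1/4,I:-1/4)
total length: 39

A,X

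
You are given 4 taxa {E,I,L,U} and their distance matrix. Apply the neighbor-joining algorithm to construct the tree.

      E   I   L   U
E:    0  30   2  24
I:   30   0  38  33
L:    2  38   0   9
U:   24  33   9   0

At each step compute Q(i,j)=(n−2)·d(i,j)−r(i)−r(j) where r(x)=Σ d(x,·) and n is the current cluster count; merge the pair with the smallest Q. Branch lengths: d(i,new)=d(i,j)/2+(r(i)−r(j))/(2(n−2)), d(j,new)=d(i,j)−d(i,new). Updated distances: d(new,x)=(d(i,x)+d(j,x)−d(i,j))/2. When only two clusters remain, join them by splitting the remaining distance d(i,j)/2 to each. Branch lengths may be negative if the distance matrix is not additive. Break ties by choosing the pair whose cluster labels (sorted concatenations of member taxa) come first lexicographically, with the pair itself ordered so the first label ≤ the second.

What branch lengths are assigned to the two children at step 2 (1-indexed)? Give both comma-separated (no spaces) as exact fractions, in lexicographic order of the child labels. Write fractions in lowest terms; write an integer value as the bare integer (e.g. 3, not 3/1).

1. join E+L (d=2, Q=-101) ⇒ EL; edges |E|=11/4, |L|=-3/4
  updated: d(EL,I)=33, d(EL,U)=31/2
2. join EL+I (d=33, Q=-163/2) ⇒ EIL; edges |EL|=31/4, |I|=101/4
  updated: d(EIL,U)=31/4
3. join EIL+U (d=31/4) ⇒ EILU; edges |EIL|=31/8, |U|=31/8
final tree: (((E:11/4,L:-3/4):31/4,I:101/4):31/8,U:31/8)
total length: 171/4

31/4,101/4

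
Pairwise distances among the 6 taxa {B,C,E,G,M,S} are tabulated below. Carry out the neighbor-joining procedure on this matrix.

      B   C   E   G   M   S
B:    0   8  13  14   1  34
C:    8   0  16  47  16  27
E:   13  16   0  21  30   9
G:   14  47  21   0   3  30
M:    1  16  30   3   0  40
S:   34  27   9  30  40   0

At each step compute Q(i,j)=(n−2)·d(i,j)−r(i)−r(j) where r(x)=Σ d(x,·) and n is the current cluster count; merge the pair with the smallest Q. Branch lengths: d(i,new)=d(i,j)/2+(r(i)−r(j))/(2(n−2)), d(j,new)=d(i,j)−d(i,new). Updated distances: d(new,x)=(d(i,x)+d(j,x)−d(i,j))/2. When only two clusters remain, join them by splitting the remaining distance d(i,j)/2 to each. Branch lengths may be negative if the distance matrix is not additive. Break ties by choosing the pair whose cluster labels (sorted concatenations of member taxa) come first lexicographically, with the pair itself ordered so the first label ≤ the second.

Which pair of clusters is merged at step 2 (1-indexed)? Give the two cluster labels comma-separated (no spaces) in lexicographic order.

G,M

step 1: merge (E,S) at d=9, Q=-193; branch lengths E→-15/8, S→87/8; new cluster ES
  updated: d(B,ES)=19, d(C,ES)=17, d(ES,G)=21, d(ES,M)=61/2
step 2: merge (G,M) at d=3, Q=-253/2; branch lengths G→29/4, M→-17/4; new cluster GM
  updated: d(B,GM)=6, d(C,GM)=30, d(ES,GM)=97/4
step 3: merge (B,GM) at d=6, Q=-325/4; branch lengths B→-61/16, GM→157/16; new cluster BGM
  updated: d(BGM,C)=16, d(BGM,ES)=149/8
step 4: merge (BGM,C) at d=16, Q=-413/8; branch lengths BGM→141/16, C→115/16; new cluster BCGM
  updated: d(BCGM,ES)=157/16
step 5: merge (BCGM,ES) at d=157/16; branch lengths BCGM→157/32, ES→157/32; new cluster BCEGMS
final tree: (((B:-61/16,(G:29/4,M:-17/4):157/16):141/16,C:115/16):157/32,(E:-15/8,S:87/8):157/32)
total length: 701/16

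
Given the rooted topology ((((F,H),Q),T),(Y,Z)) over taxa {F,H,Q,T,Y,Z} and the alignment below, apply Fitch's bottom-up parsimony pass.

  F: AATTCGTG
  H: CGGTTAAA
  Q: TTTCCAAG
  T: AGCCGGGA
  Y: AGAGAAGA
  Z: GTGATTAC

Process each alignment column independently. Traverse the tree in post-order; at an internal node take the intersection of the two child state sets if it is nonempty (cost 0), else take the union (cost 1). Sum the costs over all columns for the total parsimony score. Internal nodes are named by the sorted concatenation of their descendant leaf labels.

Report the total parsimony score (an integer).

26

[col 0] FH: children F:{A}, H:{C} ∪→ {A,C}; cost 1
[col 0] FHQ: children FH:{A,C}, Q:{T} ∪→ {A,C,T}; cost 1
[col 0] FHQT: children FHQ:{A,C,T}, T:{A} ∩→ {A}; cost 0
[col 0] YZ: children Y:{A}, Z:{G} ∪→ {A,G}; cost 1
[col 0] FHQTYZ: children FHQT:{A}, YZ:{A,G} ∩→ {A}; cost 0
[col 1] FH: children F:{A}, H:{G} ∪→ {A,G}; cost 1
[col 1] FHQ: children FH:{A,G}, Q:{T} ∪→ {A,G,T}; cost 1
[col 1] FHQT: children FHQ:{A,G,T}, T:{G} ∩→ {G}; cost 0
[col 1] YZ: children Y:{G}, Z:{T} ∪→ {G,T}; cost 1
[col 1] FHQTYZ: children FHQT:{G}, YZ:{G,T} ∩→ {G}; cost 0
[col 2] FH: children F:{T}, H:{G} ∪→ {G,T}; cost 1
[col 2] FHQ: children FH:{G,T}, Q:{T} ∩→ {T}; cost 0
[col 2] FHQT: children FHQ:{T}, T:{C} ∪→ {C,T}; cost 1
[col 2] YZ: children Y:{A}, Z:{G} ∪→ {A,G}; cost 1
[col 2] FHQTYZ: children FHQT:{C,T}, YZ:{A,G} ∪→ {A,C,G,T}; cost 1
[col 3] FH: children F:{T}, H:{T} ∩→ {T}; cost 0
[col 3] FHQ: children FH:{T}, Q:{C} ∪→ {C,T}; cost 1
[col 3] FHQT: children FHQ:{C,T}, T:{C} ∩→ {C}; cost 0
[col 3] YZ: children Y:{G}, Z:{A} ∪→ {A,G}; cost 1
[col 3] FHQTYZ: children FHQT:{C}, YZ:{A,G} ∪→ {A,C,G}; cost 1
[col 4] FH: children F:{C}, H:{T} ∪→ {C,T}; cost 1
[col 4] FHQ: children FH:{C,T}, Q:{C} ∩→ {C}; cost 0
[col 4] FHQT: children FHQ:{C}, T:{G} ∪→ {C,G}; cost 1
[col 4] YZ: children Y:{A}, Z:{T} ∪→ {A,T}; cost 1
[col 4] FHQTYZ: children FHQT:{C,G}, YZ:{A,T} ∪→ {A,C,G,T}; cost 1
[col 5] FH: children F:{G}, H:{A} ∪→ {A,G}; cost 1
[col 5] FHQ: children FH:{A,G}, Q:{A} ∩→ {A}; cost 0
[col 5] FHQT: children FHQ:{A}, T:{G} ∪→ {A,G}; cost 1
[col 5] YZ: children Y:{A}, Z:{T} ∪→ {A,T}; cost 1
[col 5] FHQTYZ: children FHQT:{A,G}, YZ:{A,T} ∩→ {A}; cost 0
[col 6] FH: children F:{T}, H:{A} ∪→ {A,T}; cost 1
[col 6] FHQ: children FH:{A,T}, Q:{A} ∩→ {A}; cost 0
[col 6] FHQT: children FHQ:{A}, T:{G} ∪→ {A,G}; cost 1
[col 6] YZ: children Y:{G}, Z:{A} ∪→ {A,G}; cost 1
[col 6] FHQTYZ: children FHQT:{A,G}, YZ:{A,G} ∩→ {A,G}; cost 0
[col 7] FH: children F:{G}, H:{A} ∪→ {A,G}; cost 1
[col 7] FHQ: children FH:{A,G}, Q:{G} ∩→ {G}; cost 0
[col 7] FHQT: children FHQ:{G}, T:{A} ∪→ {A,G}; cost 1
[col 7] YZ: children Y:{A}, Z:{C} ∪→ {A,C}; cost 1
[col 7] FHQTYZ: children FHQT:{A,G}, YZ:{A,C} ∩→ {A}; cost 0
per-site changes: [3, 3, 4, 3, 4, 3, 3, 3]; total = 26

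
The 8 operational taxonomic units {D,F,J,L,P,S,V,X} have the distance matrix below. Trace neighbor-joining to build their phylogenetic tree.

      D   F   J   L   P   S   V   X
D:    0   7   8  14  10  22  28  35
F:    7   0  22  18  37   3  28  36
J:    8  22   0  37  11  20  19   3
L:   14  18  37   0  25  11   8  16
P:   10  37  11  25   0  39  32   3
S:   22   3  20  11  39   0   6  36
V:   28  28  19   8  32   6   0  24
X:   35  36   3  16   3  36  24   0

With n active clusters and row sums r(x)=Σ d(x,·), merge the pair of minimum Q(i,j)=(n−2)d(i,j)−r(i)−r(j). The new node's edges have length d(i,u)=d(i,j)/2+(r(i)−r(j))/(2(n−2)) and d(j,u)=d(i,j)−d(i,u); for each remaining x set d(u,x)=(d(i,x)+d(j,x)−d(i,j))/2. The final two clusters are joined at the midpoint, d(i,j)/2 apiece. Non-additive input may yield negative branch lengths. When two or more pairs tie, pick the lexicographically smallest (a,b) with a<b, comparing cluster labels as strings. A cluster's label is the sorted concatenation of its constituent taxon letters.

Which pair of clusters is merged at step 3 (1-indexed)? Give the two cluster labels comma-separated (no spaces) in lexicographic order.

step 1: merge (P,X) at d=3, Q=-292; branch lengths P→11/6, X→7/6; new cluster PX
  updated: d(D,PX)=21, d(F,PX)=35, d(J,PX)=11/2, d(L,PX)=19, d(PX,S)=36, d(PX,V)=53/2
step 2: merge (J,PX) at d=11/2, Q=-227; branch lengths J→-2/5, PX→59/10; new cluster JPX
  updated: d(D,JPX)=47/4, d(F,JPX)=103/4, d(JPX,L)=101/4, d(JPX,S)=101/4, d(JPX,V)=20
step 3: merge (D,JPX) at d=47/4, Q=-575/4; branch lengths D→87/32, JPX→289/32; new cluster DJPX
  updated: d(DJPX,F)=21/2, d(DJPX,L)=55/4, d(DJPX,S)=71/4, d(DJPX,V)=145/8
step 4: merge (F,S) at d=3, Q=-353/4; branch lengths F→41/8, S→-17/8; new cluster FS
  updated: d(DJPX,FS)=101/8, d(FS,L)=13, d(FS,V)=31/2
step 5: merge (DJPX,FS) at d=101/8, Q=-483/8; branch lengths DJPX→229/32, FS→175/32; new cluster DFJPSX
  updated: d(DFJPSX,L)=113/16, d(DFJPSX,V)=21/2
step 6: merge (DFJPSX,L) at d=113/16, Q=-409/16; branch lengths DFJPSX→153/32, L→73/32; new cluster DFJLPSX
  updated: d(DFJLPSX,V)=183/32
step 7: merge (DFJLPSX,V) at d=183/32; branch lengths DFJLPSX→183/64, V→183/64; new cluster DFJLPSVX
final tree: ((((D:87/32,(J:-2/5,(P:11/6,X:7/6):59/10):289/32):229/32,(F:41/8,S:-17/8):175/32):153/32,L:73/32):183/64,V:183/64)
total length: 1557/32

D,JPX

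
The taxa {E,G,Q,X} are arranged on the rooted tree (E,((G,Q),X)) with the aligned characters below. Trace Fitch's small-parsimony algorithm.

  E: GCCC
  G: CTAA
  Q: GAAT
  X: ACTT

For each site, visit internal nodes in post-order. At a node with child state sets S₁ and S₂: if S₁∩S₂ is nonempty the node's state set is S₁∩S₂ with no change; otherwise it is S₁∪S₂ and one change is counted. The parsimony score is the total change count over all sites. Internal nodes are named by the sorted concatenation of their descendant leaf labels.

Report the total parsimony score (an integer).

GQ@0: {C} ∪ {G} = {C,G} (union, +1)
GQX@0: {C,G} ∪ {A} = {A,C,G} (union, +1)
EGQX@0: {G} ∩ {A,C,G} = {G} (intersection, +0)
GQ@1: {T} ∪ {A} = {A,T} (union, +1)
GQX@1: {A,T} ∪ {C} = {A,C,T} (union, +1)
EGQX@1: {C} ∩ {A,C,T} = {C} (intersection, +0)
GQ@2: {A} ∩ {A} = {A} (intersection, +0)
GQX@2: {A} ∪ {T} = {A,T} (union, +1)
EGQX@2: {C} ∪ {A,T} = {A,C,T} (union, +1)
GQ@3: {A} ∪ {T} = {A,T} (union, +1)
GQX@3: {A,T} ∩ {T} = {T} (intersection, +0)
EGQX@3: {C} ∪ {T} = {C,T} (union, +1)
per-site changes: [2, 2, 2, 2]; total = 8

8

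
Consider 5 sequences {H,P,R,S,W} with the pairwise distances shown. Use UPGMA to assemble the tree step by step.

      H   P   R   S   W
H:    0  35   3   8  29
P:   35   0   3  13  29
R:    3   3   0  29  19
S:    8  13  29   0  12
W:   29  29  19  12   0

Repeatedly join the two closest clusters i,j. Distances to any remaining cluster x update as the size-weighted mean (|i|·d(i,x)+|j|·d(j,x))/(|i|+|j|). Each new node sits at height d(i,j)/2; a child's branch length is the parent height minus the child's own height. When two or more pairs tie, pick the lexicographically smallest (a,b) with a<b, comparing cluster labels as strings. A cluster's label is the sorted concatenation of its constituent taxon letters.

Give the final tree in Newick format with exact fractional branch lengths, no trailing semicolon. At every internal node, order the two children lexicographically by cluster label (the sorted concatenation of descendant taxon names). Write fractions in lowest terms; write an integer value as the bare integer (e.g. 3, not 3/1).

(((H:3/2,R:3/2):8,P:19/2):13/12,(S:6,W:6):55/12)

iteration 1: select H,R (d=3); attach at lengths (3/2, 3/2); label the merged cluster HR
  updated: d(HR,P)=19, d(HR,S)=37/2, d(HR,W)=24
iteration 2: select S,W (d=12); attach at lengths (6, 6); label the merged cluster SW
  updated: d(HR,SW)=85/4, d(P,SW)=21
iteration 3: select HR,P (d=19); attach at lengths (8, 19/2); label the merged cluster HPR
  updated: d(HPR,SW)=127/6
iteration 4: select HPR,SW (d=127/6); attach at lengths (13/12, 55/12); label the merged cluster HPRSW
final tree: (((H:3/2,R:3/2):8,P:19/2):13/12,(S:6,W:6):55/12)
total length: 229/6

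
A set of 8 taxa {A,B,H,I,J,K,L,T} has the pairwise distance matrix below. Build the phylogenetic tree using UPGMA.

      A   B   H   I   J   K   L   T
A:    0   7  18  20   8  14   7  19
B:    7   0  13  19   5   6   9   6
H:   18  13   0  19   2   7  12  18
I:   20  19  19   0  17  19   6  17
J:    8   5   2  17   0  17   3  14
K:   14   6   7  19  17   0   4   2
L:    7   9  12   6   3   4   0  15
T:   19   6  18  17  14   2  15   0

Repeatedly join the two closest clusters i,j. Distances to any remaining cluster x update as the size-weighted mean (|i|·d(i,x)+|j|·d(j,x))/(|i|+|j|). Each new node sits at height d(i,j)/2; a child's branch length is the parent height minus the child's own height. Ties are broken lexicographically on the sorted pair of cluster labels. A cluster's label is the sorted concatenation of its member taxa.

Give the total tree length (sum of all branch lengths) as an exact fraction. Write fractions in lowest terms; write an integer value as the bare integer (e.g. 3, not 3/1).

2051/60

1. join H+J (d=2) ⇒ HJ; edges |H|=1, |J|=1
  updated: d(A,HJ)=13, d(B,HJ)=9, d(HJ,I)=18, d(HJ,K)=12, d(HJ,L)=15/2, d(HJ,T)=16
2. join K+T (d=2) ⇒ KT; edges |K|=1, |T|=1
  updated: d(A,KT)=33/2, d(B,KT)=6, d(HJ,KT)=14, d(I,KT)=18, d(KT,L)=19/2
3. join B+KT (d=6) ⇒ BKT; edges |B|=3, |KT|=2
  updated: d(A,BKT)=40/3, d(BKT,HJ)=37/3, d(BKT,I)=55/3, d(BKT,L)=28/3
4. join I+L (d=6) ⇒ IL; edges |I|=3, |L|=3
  updated: d(A,IL)=27/2, d(BKT,IL)=83/6, d(HJ,IL)=51/4
5. join BKT+HJ (d=37/3) ⇒ BHJKT; edges |BKT|=19/6, |HJ|=31/6
  updated: d(A,BHJKT)=66/5, d(BHJKT,IL)=67/5
6. join A+BHJKT (d=66/5) ⇒ ABHJKT; edges |A|=33/5, |BHJKT|=13/30
  updated: d(ABHJKT,IL)=161/12
7. join ABHJKT+IL (d=161/12) ⇒ ABHIJKLT; edges |ABHJKT|=13/120, |IL|=89/24
final tree: ((A:33/5,((B:3,(K:1,T:1):2):19/6,(H:1,J:1):31/6):13/30):13/120,(I:3,L:3):89/24)
total length: 2051/60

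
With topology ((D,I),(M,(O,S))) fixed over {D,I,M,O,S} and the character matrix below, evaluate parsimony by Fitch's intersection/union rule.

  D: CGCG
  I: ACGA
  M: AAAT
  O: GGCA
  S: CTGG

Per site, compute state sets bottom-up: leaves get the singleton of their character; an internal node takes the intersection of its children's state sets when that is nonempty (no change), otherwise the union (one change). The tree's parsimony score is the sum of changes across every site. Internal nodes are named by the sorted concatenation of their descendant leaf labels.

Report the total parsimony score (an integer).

[col 0] DI: children D:{C}, I:{A} ∪→ {A,C}; cost 1
[col 0] OS: children O:{G}, S:{C} ∪→ {C,G}; cost 1
[col 0] MOS: children M:{A}, OS:{C,G} ∪→ {A,C,G}; cost 1
[col 0] DIMOS: children DI:{A,C}, MOS:{A,C,G} ∩→ {A,C}; cost 0
[col 1] DI: children D:{G}, I:{C} ∪→ {C,G}; cost 1
[col 1] OS: children O:{G}, S:{T} ∪→ {G,T}; cost 1
[col 1] MOS: children M:{A}, OS:{G,T} ∪→ {A,G,T}; cost 1
[col 1] DIMOS: children DI:{C,G}, MOS:{A,G,T} ∩→ {G}; cost 0
[col 2] DI: children D:{C}, I:{G} ∪→ {C,G}; cost 1
[col 2] OS: children O:{C}, S:{G} ∪→ {C,G}; cost 1
[col 2] MOS: children M:{A}, OS:{C,G} ∪→ {A,C,G}; cost 1
[col 2] DIMOS: children DI:{C,G}, MOS:{A,C,G} ∩→ {C,G}; cost 0
[col 3] DI: children D:{G}, I:{A} ∪→ {A,G}; cost 1
[col 3] OS: children O:{A}, S:{G} ∪→ {A,G}; cost 1
[col 3] MOS: children M:{T}, OS:{A,G} ∪→ {A,G,T}; cost 1
[col 3] DIMOS: children DI:{A,G}, MOS:{A,G,T} ∩→ {A,G}; cost 0
per-site changes: [3, 3, 3, 3]; total = 12

12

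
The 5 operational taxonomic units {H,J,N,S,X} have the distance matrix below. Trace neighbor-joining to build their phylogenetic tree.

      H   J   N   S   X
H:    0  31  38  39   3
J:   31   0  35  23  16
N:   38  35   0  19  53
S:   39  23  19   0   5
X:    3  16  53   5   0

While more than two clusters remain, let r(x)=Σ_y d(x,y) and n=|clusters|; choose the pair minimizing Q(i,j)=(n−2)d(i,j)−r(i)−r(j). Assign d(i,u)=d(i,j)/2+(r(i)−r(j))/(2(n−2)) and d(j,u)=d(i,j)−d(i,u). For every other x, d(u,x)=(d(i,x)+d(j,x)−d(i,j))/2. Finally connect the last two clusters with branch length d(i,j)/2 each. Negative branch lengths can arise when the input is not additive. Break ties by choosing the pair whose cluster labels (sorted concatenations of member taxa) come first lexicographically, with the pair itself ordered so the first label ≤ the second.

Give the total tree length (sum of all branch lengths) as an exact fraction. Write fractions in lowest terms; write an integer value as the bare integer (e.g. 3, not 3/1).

iteration 1: select H,X (d=3, Q=-179); attach at lengths (43/6, -25/6); label the merged cluster HX
  updated: d(HX,J)=22, d(HX,N)=44, d(HX,S)=41/2
iteration 2: select HX,J (d=22, Q=-245/2); attach at lengths (101/8, 75/8); label the merged cluster HJX
  updated: d(HJX,N)=57/2, d(HJX,S)=43/4
iteration 3: select HJX,N (d=57/2, Q=-233/4); attach at lengths (81/8, 147/8); label the merged cluster HJNX
  updated: d(HJNX,S)=5/8
iteration 4: select HJNX,S (d=5/8); attach at lengths (5/16, 5/16); label the merged cluster HJNSX
final tree: ((((H:43/6,X:-25/6):101/8,J:75/8):81/8,N:147/8):5/16,S:5/16)
total length: 433/8

433/8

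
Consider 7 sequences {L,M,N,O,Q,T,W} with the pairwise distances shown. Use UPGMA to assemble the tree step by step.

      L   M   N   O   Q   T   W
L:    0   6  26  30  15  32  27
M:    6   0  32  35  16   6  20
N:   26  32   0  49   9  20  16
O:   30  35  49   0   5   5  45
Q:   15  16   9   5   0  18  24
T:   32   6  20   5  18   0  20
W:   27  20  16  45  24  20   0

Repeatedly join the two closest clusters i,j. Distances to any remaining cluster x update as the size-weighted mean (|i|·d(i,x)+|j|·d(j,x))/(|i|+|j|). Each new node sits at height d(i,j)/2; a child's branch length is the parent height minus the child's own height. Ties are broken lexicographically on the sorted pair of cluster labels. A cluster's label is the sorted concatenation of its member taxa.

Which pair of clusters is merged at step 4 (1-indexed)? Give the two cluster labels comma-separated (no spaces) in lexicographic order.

N,W

iteration 1: select O,Q (d=5); attach at lengths (5/2, 5/2); label the merged cluster OQ
  updated: d(L,OQ)=45/2, d(M,OQ)=51/2, d(N,OQ)=29, d(OQ,T)=23/2, d(OQ,W)=69/2
iteration 2: select L,M (d=6); attach at lengths (3, 3); label the merged cluster LM
  updated: d(LM,N)=29, d(LM,OQ)=24, d(LM,T)=19, d(LM,W)=47/2
iteration 3: select OQ,T (d=23/2); attach at lengths (13/4, 23/4); label the merged cluster OQT
  updated: d(LM,OQT)=67/3, d(N,OQT)=26, d(OQT,W)=89/3
iteration 4: select N,W (d=16); attach at lengths (8, 8); label the merged cluster NW
  updated: d(LM,NW)=105/4, d(NW,OQT)=167/6
iteration 5: select LM,OQT (d=67/3); attach at lengths (49/6, 65/12); label the merged cluster LMOQT
  updated: d(LMOQT,NW)=136/5
iteration 6: select LMOQT,NW (d=136/5); attach at lengths (73/30, 28/5); label the merged cluster LMNOQTW
final tree: (((L:3,M:3):49/6,((O:5/2,Q:5/2):13/4,T:23/4):65/12):73/30,(N:8,W:8):28/5)
total length: 3457/60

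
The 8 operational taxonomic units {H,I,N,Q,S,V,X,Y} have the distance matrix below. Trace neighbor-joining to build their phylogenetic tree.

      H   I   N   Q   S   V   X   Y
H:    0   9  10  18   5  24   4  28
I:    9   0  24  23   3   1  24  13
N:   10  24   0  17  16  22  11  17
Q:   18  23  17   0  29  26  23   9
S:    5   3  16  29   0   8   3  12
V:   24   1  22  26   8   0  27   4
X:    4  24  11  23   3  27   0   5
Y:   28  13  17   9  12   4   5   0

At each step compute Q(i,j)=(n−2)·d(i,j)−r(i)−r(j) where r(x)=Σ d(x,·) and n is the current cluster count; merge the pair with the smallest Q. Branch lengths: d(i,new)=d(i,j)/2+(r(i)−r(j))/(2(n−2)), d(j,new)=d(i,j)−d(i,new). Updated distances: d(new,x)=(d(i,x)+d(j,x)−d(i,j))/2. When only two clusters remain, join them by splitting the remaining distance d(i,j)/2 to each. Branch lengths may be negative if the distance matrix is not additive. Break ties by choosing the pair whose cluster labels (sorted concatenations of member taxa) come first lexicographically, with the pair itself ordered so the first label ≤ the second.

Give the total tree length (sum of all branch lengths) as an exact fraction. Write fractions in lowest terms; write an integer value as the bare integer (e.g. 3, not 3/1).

step 1: merge (I,V) at d=1, Q=-203; branch lengths I→-3/4, V→7/4; new cluster IV
  updated: d(H,IV)=16, d(IV,N)=45/2, d(IV,Q)=24, d(IV,S)=5, d(IV,X)=25, d(IV,Y)=8
step 2: merge (Q,Y) at d=9, Q=-154; branch lengths Q→43/5, Y→2/5; new cluster QY
  updated: d(H,QY)=37/2, d(IV,QY)=23/2, d(N,QY)=25/2, d(QY,S)=16, d(QY,X)=19/2
step 3: merge (IV,S) at d=5, Q=-105; branch lengths IV→55/8, S→-15/8; new cluster ISV
  updated: d(H,ISV)=8, d(ISV,N)=67/4, d(ISV,QY)=45/4, d(ISV,X)=23/2
step 4: merge (ISV,QY) at d=45/4, Q=-131/2; branch lengths ISV→59/12, QY→19/3; new cluster IQSVY
  updated: d(H,IQSVY)=61/8, d(IQSVY,N)=9, d(IQSVY,X)=39/8
step 5: merge (H,X) at d=4, Q=-67/2; branch lengths H→39/16, X→25/16; new cluster HX
  updated: d(HX,IQSVY)=17/4, d(HX,N)=17/2
step 6: merge (HX,IQSVY) at d=17/4, Q=-87/4; branch lengths HX→15/8, IQSVY→19/8; new cluster HIQSVXY
  updated: d(HIQSVXY,N)=53/8
step 7: merge (HIQSVXY,N) at d=53/8; branch lengths HIQSVXY→53/16, N→53/16; new cluster HINQSVXY
final tree: (((H:39/16,X:25/16):15/8,(((I:-3/4,V:7/4):55/8,S:-15/8):59/12,(Q:43/5,Y:2/5):19/3):19/8):53/16,N:53/16)
total length: 329/8

329/8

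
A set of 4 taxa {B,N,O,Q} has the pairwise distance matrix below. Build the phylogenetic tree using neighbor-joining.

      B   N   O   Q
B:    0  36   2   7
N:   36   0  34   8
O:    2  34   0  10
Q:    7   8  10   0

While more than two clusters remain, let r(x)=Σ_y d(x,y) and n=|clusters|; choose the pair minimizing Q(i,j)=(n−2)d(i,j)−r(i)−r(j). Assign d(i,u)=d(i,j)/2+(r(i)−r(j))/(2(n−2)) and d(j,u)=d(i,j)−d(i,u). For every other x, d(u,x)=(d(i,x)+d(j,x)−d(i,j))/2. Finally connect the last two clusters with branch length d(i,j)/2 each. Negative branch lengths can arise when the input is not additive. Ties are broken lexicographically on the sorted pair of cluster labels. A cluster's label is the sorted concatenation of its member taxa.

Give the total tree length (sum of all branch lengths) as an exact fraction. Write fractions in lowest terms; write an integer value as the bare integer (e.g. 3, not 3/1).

1. join B+O (d=2, Q=-87) ⇒ BO; edges |B|=3/4, |O|=5/4
  updated: d(BO,N)=34, d(BO,Q)=15/2
2. join BO+N (d=34, Q=-99/2) ⇒ BNO; edges |BO|=67/4, |N|=69/4
  updated: d(BNO,Q)=-37/4
3. join BNO+Q (d=-37/4) ⇒ BNOQ; edges |BNO|=-37/8, |Q|=-37/8
final tree: (((B:3/4,O:5/4):67/4,N:69/4):-37/8,Q:-37/8)
total length: 107/4

107/4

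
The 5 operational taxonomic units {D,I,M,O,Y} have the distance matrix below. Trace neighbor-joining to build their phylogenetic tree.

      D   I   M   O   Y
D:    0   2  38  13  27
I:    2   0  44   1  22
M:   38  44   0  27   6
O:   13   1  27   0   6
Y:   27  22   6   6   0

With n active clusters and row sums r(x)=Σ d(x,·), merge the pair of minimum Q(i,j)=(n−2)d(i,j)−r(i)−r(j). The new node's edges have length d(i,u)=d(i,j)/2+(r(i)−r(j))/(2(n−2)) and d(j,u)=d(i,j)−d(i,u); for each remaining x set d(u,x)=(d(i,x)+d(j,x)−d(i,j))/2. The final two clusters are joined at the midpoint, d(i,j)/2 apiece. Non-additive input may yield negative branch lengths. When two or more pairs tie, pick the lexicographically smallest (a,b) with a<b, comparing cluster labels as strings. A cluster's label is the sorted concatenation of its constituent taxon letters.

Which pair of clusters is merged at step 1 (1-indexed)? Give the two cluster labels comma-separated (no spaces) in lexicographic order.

step 1: merge (M,Y) at d=6, Q=-158; branch lengths M→12, Y→-6; new cluster MY
  updated: d(D,MY)=59/2, d(I,MY)=30, d(MY,O)=27/2
step 2: merge (D,I) at d=2, Q=-147/2; branch lengths D→31/8, I→-15/8; new cluster DI
  updated: d(DI,MY)=115/4, d(DI,O)=6
step 3: merge (DI,MY) at d=115/4, Q=-193/4; branch lengths DI→85/8, MY→145/8; new cluster DIMY
  updated: d(DIMY,O)=-37/8
step 4: merge (DIMY,O) at d=-37/8; branch lengths DIMY→-37/16, O→-37/16; new cluster DIMOY
final tree: (((D:31/8,I:-15/8):85/8,(M:12,Y:-6):145/8):-37/16,O:-37/16)
total length: 257/8

M,Y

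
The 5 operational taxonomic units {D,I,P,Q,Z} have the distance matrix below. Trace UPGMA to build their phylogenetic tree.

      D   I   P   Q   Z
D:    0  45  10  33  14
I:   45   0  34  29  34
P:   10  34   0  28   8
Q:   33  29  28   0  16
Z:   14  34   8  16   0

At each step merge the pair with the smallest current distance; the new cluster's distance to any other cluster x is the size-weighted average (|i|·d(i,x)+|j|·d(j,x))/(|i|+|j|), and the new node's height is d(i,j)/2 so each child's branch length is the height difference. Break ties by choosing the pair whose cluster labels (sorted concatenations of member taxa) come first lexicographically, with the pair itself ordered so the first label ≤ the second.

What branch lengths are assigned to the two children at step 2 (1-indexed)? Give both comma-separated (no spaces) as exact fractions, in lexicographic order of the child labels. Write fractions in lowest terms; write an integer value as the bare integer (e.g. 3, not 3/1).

6,2

iteration 1: select P,Z (d=8); attach at lengths (4, 4); label the merged cluster PZ
  updated: d(D,PZ)=12, d(I,PZ)=34, d(PZ,Q)=22
iteration 2: select D,PZ (d=12); attach at lengths (6, 2); label the merged cluster DPZ
  updated: d(DPZ,I)=113/3, d(DPZ,Q)=77/3
iteration 3: select DPZ,Q (d=77/3); attach at lengths (41/6, 77/6); label the merged cluster DPQZ
  updated: d(DPQZ,I)=71/2
iteration 4: select DPQZ,I (d=71/2); attach at lengths (59/12, 71/4); label the merged cluster DIPQZ
final tree: (((D:6,(P:4,Z:4):2):41/6,Q:77/6):59/12,I:71/4)
total length: 175/3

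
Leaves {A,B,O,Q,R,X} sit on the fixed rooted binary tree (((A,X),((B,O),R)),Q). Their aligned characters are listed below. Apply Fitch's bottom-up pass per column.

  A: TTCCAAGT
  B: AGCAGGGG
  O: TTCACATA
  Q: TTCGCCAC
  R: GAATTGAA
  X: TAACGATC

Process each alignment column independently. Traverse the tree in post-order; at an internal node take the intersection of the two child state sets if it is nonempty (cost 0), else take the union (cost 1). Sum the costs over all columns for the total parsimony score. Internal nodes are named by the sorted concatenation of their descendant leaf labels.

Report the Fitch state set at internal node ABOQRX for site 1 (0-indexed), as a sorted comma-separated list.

T

site 0, node AX: A={T} ∩ X={T} → {T} (+0)
site 0, node BO: B={A} ∪ O={T} → {A,T} (+1)
site 0, node BOR: BO={A,T} ∪ R={G} → {A,G,T} (+1)
site 0, node ABORX: AX={T} ∩ BOR={A,G,T} → {T} (+0)
site 0, node ABOQRX: ABORX={T} ∩ Q={T} → {T} (+0)
site 1, node AX: A={T} ∪ X={A} → {A,T} (+1)
site 1, node BO: B={G} ∪ O={T} → {G,T} (+1)
site 1, node BOR: BO={G,T} ∪ R={A} → {A,G,T} (+1)
site 1, node ABORX: AX={A,T} ∩ BOR={A,G,T} → {A,T} (+0)
site 1, node ABOQRX: ABORX={A,T} ∩ Q={T} → {T} (+0)
site 2, node AX: A={C} ∪ X={A} → {A,C} (+1)
site 2, node BO: B={C} ∩ O={C} → {C} (+0)
site 2, node BOR: BO={C} ∪ R={A} → {A,C} (+1)
site 2, node ABORX: AX={A,C} ∩ BOR={A,C} → {A,C} (+0)
site 2, node ABOQRX: ABORX={A,C} ∩ Q={C} → {C} (+0)
site 3, node AX: A={C} ∩ X={C} → {C} (+0)
site 3, node BO: B={A} ∩ O={A} → {A} (+0)
site 3, node BOR: BO={A} ∪ R={T} → {A,T} (+1)
site 3, node ABORX: AX={C} ∪ BOR={A,T} → {A,C,T} (+1)
site 3, node ABOQRX: ABORX={A,C,T} ∪ Q={G} → {A,C,G,T} (+1)
site 4, node AX: A={A} ∪ X={G} → {A,G} (+1)
site 4, node BO: B={G} ∪ O={C} → {C,G} (+1)
site 4, node BOR: BO={C,G} ∪ R={T} → {C,G,T} (+1)
site 4, node ABORX: AX={A,G} ∩ BOR={C,G,T} → {G} (+0)
site 4, node ABOQRX: ABORX={G} ∪ Q={C} → {C,G} (+1)
site 5, node AX: A={A} ∩ X={A} → {A} (+0)
site 5, node BO: B={G} ∪ O={A} → {A,G} (+1)
site 5, node BOR: BO={A,G} ∩ R={G} → {G} (+0)
site 5, node ABORX: AX={A} ∪ BOR={G} → {A,G} (+1)
site 5, node ABOQRX: ABORX={A,G} ∪ Q={C} → {A,C,G} (+1)
site 6, node AX: A={G} ∪ X={T} → {G,T} (+1)
site 6, node BO: B={G} ∪ O={T} → {G,T} (+1)
site 6, node BOR: BO={G,T} ∪ R={A} → {A,G,T} (+1)
site 6, node ABORX: AX={G,T} ∩ BOR={A,G,T} → {G,T} (+0)
site 6, node ABOQRX: ABORX={G,T} ∪ Q={A} → {A,G,T} (+1)
site 7, node AX: A={T} ∪ X={C} → {C,T} (+1)
site 7, node BO: B={G} ∪ O={A} → {A,G} (+1)
site 7, node BOR: BO={A,G} ∩ R={A} → {A} (+0)
site 7, node ABORX: AX={C,T} ∪ BOR={A} → {A,C,T} (+1)
site 7, node ABOQRX: ABORX={A,C,T} ∩ Q={C} → {C} (+0)
per-site changes: [2, 3, 2, 3, 4, 3, 4, 3]; total = 24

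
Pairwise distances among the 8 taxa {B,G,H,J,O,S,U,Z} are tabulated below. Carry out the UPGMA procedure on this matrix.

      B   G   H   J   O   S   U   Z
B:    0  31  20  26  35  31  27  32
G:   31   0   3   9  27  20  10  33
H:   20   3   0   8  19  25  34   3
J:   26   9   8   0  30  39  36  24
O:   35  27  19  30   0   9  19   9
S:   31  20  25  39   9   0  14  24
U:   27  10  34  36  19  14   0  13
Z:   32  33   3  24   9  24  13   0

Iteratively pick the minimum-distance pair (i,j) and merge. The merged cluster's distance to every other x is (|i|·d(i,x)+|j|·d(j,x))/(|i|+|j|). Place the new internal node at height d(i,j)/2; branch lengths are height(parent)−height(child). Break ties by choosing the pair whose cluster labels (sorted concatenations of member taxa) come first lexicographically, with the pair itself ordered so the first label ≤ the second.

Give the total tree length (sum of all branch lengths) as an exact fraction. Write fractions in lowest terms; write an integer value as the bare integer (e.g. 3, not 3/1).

929/14

step 1: merge (G,H) at d=3; branch lengths G→3/2, H→3/2; new cluster GH
  updated: d(B,GH)=51/2, d(GH,J)=17/2, d(GH,O)=23, d(GH,S)=45/2, d(GH,U)=22, d(GH,Z)=18
step 2: merge (GH,J) at d=17/2; branch lengths GH→11/4, J→17/4; new cluster GHJ
  updated: d(B,GHJ)=77/3, d(GHJ,O)=76/3, d(GHJ,S)=28, d(GHJ,U)=80/3, d(GHJ,Z)=20
step 3: merge (O,S) at d=9; branch lengths O→9/2, S→9/2; new cluster OS
  updated: d(B,OS)=33, d(GHJ,OS)=80/3, d(OS,U)=33/2, d(OS,Z)=33/2
step 4: merge (U,Z) at d=13; branch lengths U→13/2, Z→13/2; new cluster UZ
  updated: d(B,UZ)=59/2, d(GHJ,UZ)=70/3, d(OS,UZ)=33/2
step 5: merge (OS,UZ) at d=33/2; branch lengths OS→15/4, UZ→7/4; new cluster OSUZ
  updated: d(B,OSUZ)=125/4, d(GHJ,OSUZ)=25
step 6: merge (GHJ,OSUZ) at d=25; branch lengths GHJ→33/4, OSUZ→17/4; new cluster GHJOSUZ
  updated: d(B,GHJOSUZ)=202/7
step 7: merge (B,GHJOSUZ) at d=202/7; branch lengths B→101/7, GHJOSUZ→27/14; new cluster BGHJOSUZ
final tree: (B:101/7,(((G:3/2,H:3/2):11/4,J:17/4):33/4,((O:9/2,S:9/2):15/4,(U:13/2,Z:13/2):7/4):17/4):27/14)
total length: 929/14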